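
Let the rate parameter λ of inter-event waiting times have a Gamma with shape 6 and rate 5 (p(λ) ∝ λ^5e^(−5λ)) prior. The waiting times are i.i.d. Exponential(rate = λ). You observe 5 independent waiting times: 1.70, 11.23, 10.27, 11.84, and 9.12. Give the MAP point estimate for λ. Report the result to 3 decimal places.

The Exponential(rate=λ) likelihood is ∝ λ^n e^(−λΣtᵢ). Here n = 5 and Σtᵢ = 1.70 + 11.23 + 10.27 + 11.84 + 9.12 = 44.16.
Posterior ∝ λ^5e^(−5λ) · λ^5e^(−44.16λ) = λ^10e^(−49.16λ), i.e. Gamma(11, 49.16).
Mode = (a−1)/b = 10/49.16 ≈ 0.203.

λ̂_MAP = 0.203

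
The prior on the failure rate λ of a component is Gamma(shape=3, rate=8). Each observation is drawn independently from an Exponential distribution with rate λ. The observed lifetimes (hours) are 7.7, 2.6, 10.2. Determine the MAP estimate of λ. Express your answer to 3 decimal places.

The Exponential(rate=λ) likelihood is ∝ λ^n e^(−λΣtᵢ). Here n = 3 and Σtᵢ = 7.7 + 2.6 + 10.2 = 20.5.
Posterior ∝ λ^2e^(−8λ) · λ^3e^(−20.5λ) = λ^5e^(−28.5λ), i.e. Gamma(6, 28.5).
Mode = (a−1)/b = 5/28.5 ≈ 0.175.

λ̂_MAP = 0.175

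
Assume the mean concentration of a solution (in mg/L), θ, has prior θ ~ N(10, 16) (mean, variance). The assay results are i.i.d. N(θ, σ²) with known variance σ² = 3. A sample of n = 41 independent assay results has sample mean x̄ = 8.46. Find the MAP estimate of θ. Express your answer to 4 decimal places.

θ̂_MAP = 8.4670

n = 41, x̄ = 8.46.
For a Normal prior and Normal likelihood with known variance, the posterior is Normal; its mode equals its mean, the precision-weighted average.
Prior precision 1/σ₀² = 1/16 = 0.0625; data precision n/σ² = 41/3.
θ̂ = (0.0625·10 + (41/3)·8.46) / (0.0625 + 41/3) = 116.245/(659/48) = 139494/16475 ≈ 8.4670.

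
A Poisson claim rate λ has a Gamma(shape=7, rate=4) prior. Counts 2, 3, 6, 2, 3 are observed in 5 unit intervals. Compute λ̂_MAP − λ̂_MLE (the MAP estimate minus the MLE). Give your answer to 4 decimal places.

Σxᵢ = 16. Posterior is Gamma(23, 9); MAP = (23−1)/9 = 22/9 ≈ 2.44444.
MLE = x̄ = 16/5 ≈ 3.20000.
Difference = 22/9 − 16/5 = -34/45 ≈ -0.7556.

MAP − MLE = -0.7556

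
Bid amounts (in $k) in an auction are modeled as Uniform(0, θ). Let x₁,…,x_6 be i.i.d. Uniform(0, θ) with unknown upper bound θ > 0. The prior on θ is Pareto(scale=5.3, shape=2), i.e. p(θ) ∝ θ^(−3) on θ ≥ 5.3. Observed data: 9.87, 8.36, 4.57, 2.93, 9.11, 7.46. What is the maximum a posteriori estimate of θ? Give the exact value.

θ̂_MAP = 9.87

The Uniform(0, θ) likelihood is θ^(−n) for θ ≥ max(xᵢ), zero otherwise. Here max(xᵢ) = 9.87.
Posterior ∝ θ^(−3) · θ^(−6) = θ^(−9) on θ ≥ max(5.3, 9.87) = 9.87.
This density is strictly decreasing in θ, so the posterior mode lies at the lower boundary of the support.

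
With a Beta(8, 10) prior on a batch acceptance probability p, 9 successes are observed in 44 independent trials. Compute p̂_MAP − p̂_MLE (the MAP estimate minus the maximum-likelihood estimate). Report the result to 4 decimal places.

MAP − MLE = 0.0621

Posterior is Beta(17, 45); MAP = (17−1)/(62−2) = 16/60 ≈ 0.26667.
MLE ignores the prior: p̂_MLE = k/n = 9/44 ≈ 0.20455.
Difference = 16/60 − 9/44 = 41/660 ≈ 0.0621.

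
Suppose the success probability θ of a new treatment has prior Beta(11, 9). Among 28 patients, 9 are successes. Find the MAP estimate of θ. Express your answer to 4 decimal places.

Prior: Beta(11, 9).
Data: 9 successes in 28 trials. The binomial likelihood contributes θ^9(1−θ)^19, so the posterior is Beta(11+9, 9+19) = Beta(20, 28).
For Beta(a, b) with a, b > 1 the mode is (a−1)/(a+b−2) = 19/46 ≈ 0.4130.

θ̂_MAP = 0.4130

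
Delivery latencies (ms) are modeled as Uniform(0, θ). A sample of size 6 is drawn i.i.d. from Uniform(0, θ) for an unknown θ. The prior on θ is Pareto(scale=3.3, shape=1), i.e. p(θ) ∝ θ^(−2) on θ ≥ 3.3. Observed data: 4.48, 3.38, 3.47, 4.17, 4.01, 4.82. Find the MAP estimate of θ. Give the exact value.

The Uniform(0, θ) likelihood is θ^(−n) for θ ≥ max(xᵢ), zero otherwise. Here max(xᵢ) = 4.82.
Posterior ∝ θ^(−2) · θ^(−6) = θ^(−8) on θ ≥ max(3.3, 4.82) = 4.82.
This density is strictly decreasing in θ, so the posterior mode lies at the lower boundary of the support.

θ̂_MAP = 4.82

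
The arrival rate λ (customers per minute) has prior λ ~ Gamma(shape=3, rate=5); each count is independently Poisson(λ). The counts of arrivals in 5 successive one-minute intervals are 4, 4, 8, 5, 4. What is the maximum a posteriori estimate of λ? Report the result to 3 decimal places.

λ̂_MAP = 2.700

Σxᵢ = 4+4+8+5+4 = 25, with n = 5.
Posterior ∝ λ^2e^(−5λ) · λ^25e^(−5λ) = λ^27e^(−10λ), i.e. Gamma(shape=28, rate=10).
The mode of a Gamma(a, b) with a ≥ 1 (shape–rate) is (a−1)/b = 27/10 ≈ 2.700.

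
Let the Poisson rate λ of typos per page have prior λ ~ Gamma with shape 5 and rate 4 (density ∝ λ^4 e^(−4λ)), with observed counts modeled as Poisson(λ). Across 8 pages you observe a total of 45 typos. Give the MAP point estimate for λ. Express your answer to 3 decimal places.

Σxᵢ = 45, n = 8.
Posterior ∝ λ^4e^(−4λ) · λ^45e^(−8λ) = λ^49e^(−12λ), i.e. Gamma(shape=50, rate=12).
The mode of a Gamma(a, b) with a ≥ 1 (shape–rate) is (a−1)/b = 49/12 ≈ 4.083.

λ̂_MAP = 4.083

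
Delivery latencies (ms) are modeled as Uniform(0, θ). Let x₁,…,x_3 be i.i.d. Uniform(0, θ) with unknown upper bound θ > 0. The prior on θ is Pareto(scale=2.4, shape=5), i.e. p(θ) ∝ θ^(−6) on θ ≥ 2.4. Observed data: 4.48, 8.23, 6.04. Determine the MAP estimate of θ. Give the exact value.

θ̂_MAP = 8.23

The Uniform(0, θ) likelihood is θ^(−n) for θ ≥ max(xᵢ), zero otherwise. Here max(xᵢ) = 8.23.
Posterior ∝ θ^(−6) · θ^(−3) = θ^(−9) on θ ≥ max(2.4, 8.23) = 8.23.
This density is strictly decreasing in θ, so the posterior mode lies at the lower boundary of the support.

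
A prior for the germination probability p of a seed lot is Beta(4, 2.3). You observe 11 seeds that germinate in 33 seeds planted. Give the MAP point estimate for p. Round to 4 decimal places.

Prior: Beta(4, 2.3).
Data: 11 successes in 33 trials. The binomial likelihood contributes p^11(1−p)^22, so the posterior is Beta(4+11, 2.3+22) = Beta(15, 24.3).
For Beta(a, b) with a, b > 1 the mode is (a−1)/(a+b−2) = 14/37.3 ≈ 0.3753.

p̂_MAP = 0.3753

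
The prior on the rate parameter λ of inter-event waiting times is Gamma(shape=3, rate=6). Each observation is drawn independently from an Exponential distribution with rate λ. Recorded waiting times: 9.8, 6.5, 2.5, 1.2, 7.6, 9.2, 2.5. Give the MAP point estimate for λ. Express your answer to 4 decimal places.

λ̂_MAP = 0.1987

The Exponential(rate=λ) likelihood is ∝ λ^n e^(−λΣtᵢ). Here n = 7 and Σtᵢ = 9.8 + 6.5 + 2.5 + 1.2 + 7.6 + 9.2 + 2.5 = 39.3.
Posterior ∝ λ^2e^(−6λ) · λ^7e^(−39.3λ) = λ^9e^(−45.3λ), i.e. Gamma(10, 45.3).
Mode = (a−1)/b = 9/45.3 ≈ 0.1987.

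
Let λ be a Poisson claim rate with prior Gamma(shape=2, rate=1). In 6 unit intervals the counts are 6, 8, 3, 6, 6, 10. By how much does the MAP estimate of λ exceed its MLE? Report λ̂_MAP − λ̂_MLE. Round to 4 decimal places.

MAP − MLE = -0.7857

Σxᵢ = 39. Posterior is Gamma(41, 7); MAP = (41−1)/7 = 40/7 ≈ 5.71429.
MLE = x̄ = 39/6 ≈ 6.50000.
Difference = 40/7 − 39/6 = -11/14 ≈ -0.7857.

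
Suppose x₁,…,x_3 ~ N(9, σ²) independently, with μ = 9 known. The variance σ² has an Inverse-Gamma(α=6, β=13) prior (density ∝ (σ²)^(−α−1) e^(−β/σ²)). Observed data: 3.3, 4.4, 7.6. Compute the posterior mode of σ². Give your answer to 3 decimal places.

σ̂²_MAP = 4.801

Sum of squared deviations about the known mean: SS = (3.3−9)² + (4.4−9)² + (7.6−9)² = 55.61.
The Normal likelihood contributes (σ²)^(−n/2) exp(−SS/(2σ²)), so the posterior is Inverse-Gamma(α + n/2, β + SS/2) = Inverse-Gamma(7.5, 40.805).
The mode of Inverse-Gamma(a, b) is b/(a+1) = 40.805/8.5 ≈ 4.801.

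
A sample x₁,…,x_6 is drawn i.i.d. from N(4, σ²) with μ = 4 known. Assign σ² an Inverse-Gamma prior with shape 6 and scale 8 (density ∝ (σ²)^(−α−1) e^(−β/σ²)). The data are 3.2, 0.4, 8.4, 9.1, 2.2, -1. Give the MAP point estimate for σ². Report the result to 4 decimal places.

σ̂²_MAP = 5.1605

Sum of squared deviations about the known mean: SS = (3.2−4)² + (0.4−4)² + (8.4−4)² + (9.1−4)² + (2.2−4)² + (-1−4)² = 87.21.
The Normal likelihood contributes (σ²)^(−n/2) exp(−SS/(2σ²)), so the posterior is Inverse-Gamma(α + n/2, β + SS/2) = Inverse-Gamma(9, 51.605).
The mode of Inverse-Gamma(a, b) is b/(a+1) = 51.605/10 ≈ 5.1605.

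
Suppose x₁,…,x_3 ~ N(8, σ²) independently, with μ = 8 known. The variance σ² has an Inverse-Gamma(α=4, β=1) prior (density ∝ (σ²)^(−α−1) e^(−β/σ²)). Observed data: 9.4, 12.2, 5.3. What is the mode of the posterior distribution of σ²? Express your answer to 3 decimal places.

σ̂²_MAP = 2.222

Sum of squared deviations about the known mean: SS = (9.4−8)² + (12.2−8)² + (5.3−8)² = 26.89.
The Normal likelihood contributes (σ²)^(−n/2) exp(−SS/(2σ²)), so the posterior is Inverse-Gamma(α + n/2, β + SS/2) = Inverse-Gamma(5.5, 14.445).
The mode of Inverse-Gamma(a, b) is b/(a+1) = 14.445/6.5 ≈ 2.222.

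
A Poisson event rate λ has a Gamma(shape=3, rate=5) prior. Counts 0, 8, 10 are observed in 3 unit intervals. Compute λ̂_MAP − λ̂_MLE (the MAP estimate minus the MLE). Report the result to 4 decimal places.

Σxᵢ = 18. Posterior is Gamma(21, 8); MAP = (21−1)/8 = 20/8 ≈ 2.50000.
MLE = x̄ = 18/3 ≈ 6.00000.
Difference = 20/8 − 18/3 = -7/2 ≈ -3.5000.

MAP − MLE = -3.5000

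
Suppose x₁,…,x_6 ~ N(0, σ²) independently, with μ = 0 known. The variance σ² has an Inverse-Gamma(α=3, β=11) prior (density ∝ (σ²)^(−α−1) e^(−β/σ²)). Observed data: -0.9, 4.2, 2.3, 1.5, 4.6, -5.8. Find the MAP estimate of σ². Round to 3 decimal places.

Sum of squared deviations about the known mean: SS = (-0.9−0)² + (4.2−0)² + (2.3−0)² + (1.5−0)² + (4.6−0)² + (-5.8−0)² = 80.79.
The Normal likelihood contributes (σ²)^(−n/2) exp(−SS/(2σ²)), so the posterior is Inverse-Gamma(α + n/2, β + SS/2) = Inverse-Gamma(6, 51.395).
The mode of Inverse-Gamma(a, b) is b/(a+1) = 51.395/7 ≈ 7.342.

σ̂²_MAP = 7.342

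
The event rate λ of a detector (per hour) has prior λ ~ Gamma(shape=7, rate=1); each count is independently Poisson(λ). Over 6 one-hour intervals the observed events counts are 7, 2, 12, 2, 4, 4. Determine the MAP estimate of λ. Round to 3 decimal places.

Σxᵢ = 7+2+12+2+4+4 = 31, with n = 6.
Posterior ∝ λ^6e^(−1λ) · λ^31e^(−6λ) = λ^37e^(−7λ), i.e. Gamma(shape=38, rate=7).
The mode of a Gamma(a, b) with a ≥ 1 (shape–rate) is (a−1)/b = 37/7 ≈ 5.286.

λ̂_MAP = 5.286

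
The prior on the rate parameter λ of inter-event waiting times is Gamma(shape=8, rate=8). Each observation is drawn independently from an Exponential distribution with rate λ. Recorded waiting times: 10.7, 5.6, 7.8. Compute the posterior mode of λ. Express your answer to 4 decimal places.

λ̂_MAP = 0.3115

The Exponential(rate=λ) likelihood is ∝ λ^n e^(−λΣtᵢ). Here n = 3 and Σtᵢ = 10.7 + 5.6 + 7.8 = 24.1.
Posterior ∝ λ^7e^(−8λ) · λ^3e^(−24.1λ) = λ^10e^(−32.1λ), i.e. Gamma(11, 32.1).
Mode = (a−1)/b = 10/32.1 ≈ 0.3115.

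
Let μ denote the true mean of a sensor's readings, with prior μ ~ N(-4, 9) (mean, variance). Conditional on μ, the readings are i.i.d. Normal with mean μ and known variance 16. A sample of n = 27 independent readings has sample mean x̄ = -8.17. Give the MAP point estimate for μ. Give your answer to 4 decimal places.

μ̂_MAP = -7.9124

n = 27, x̄ = -8.17.
For a Normal prior and Normal likelihood with known variance, the posterior is Normal; its mode equals its mean, the precision-weighted average.
Prior precision 1/σ₀² = 1/9; data precision n/σ² = 27/16 = 1.6875.
μ̂ = ((1/9)·(-4) + 1.6875·(-8.17)) / (1/9 + 1.6875) = (-204931/14400)/(259/144) = -204931/25900 ≈ -7.9124.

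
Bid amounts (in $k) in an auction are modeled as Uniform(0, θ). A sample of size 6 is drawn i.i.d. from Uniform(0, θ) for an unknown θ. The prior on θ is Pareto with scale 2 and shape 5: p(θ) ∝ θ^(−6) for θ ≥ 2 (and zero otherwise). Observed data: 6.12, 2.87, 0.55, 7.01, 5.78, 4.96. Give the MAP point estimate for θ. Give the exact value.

The Uniform(0, θ) likelihood is θ^(−n) for θ ≥ max(xᵢ), zero otherwise. Here max(xᵢ) = 7.01.
Posterior ∝ θ^(−6) · θ^(−6) = θ^(−12) on θ ≥ max(2, 7.01) = 7.01.
This density is strictly decreasing in θ, so the posterior mode lies at the lower boundary of the support.

θ̂_MAP = 7.01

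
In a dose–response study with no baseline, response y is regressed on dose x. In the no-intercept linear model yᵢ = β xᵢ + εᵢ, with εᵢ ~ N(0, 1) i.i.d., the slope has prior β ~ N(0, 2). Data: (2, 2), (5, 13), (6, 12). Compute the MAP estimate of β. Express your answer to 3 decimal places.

β̂_MAP = 2.153

log p(β | y) = −Σ(yᵢ − βxᵢ)²/(2·1) − β²/(2·2) + const.
Setting the derivative to zero: Σxᵢ(yᵢ − βxᵢ)/1 − β/2 = 0, so β = Σxᵢyᵢ / (Σxᵢ² + σ²/τ²).
Σxᵢyᵢ = 2·2 + 5·13 + 6·12 = 141; Σxᵢ² = 65; σ²/τ² = 0.5.
β̂_MAP = 141 / (65 + 0.5) = 141/65.5 ≈ 2.153.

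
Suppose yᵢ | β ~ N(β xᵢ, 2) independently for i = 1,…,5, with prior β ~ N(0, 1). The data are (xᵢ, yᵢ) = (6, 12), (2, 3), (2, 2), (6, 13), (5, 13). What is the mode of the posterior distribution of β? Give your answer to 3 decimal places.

β̂_MAP = 2.103

log p(β | y) = −Σ(yᵢ − βxᵢ)²/(2·2) − β²/(2·1) + const.
Setting the derivative to zero: Σxᵢ(yᵢ − βxᵢ)/2 − β/1 = 0, so β = Σxᵢyᵢ / (Σxᵢ² + σ²/τ²).
Σxᵢyᵢ = 6·12 + 2·3 + 2·2 + 6·13 + 5·13 = 225; Σxᵢ² = 105; σ²/τ² = 2.
β̂_MAP = 225 / (105 + 2) = 225/107 ≈ 2.103.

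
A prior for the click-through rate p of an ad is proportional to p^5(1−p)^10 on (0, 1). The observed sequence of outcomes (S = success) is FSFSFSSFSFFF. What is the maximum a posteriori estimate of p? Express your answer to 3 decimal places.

p̂_MAP = 0.370

The prior density ∝ p^5(1−p)^10 is the kernel of Beta(6, 11).
Data: 5 successes in 12 trials (from the sequence). The binomial likelihood contributes p^5(1−p)^7, so the posterior is Beta(6+5, 11+7) = Beta(11, 18).
For Beta(a, b) with a, b > 1 the mode is (a−1)/(a+b−2) = 10/27 ≈ 0.370.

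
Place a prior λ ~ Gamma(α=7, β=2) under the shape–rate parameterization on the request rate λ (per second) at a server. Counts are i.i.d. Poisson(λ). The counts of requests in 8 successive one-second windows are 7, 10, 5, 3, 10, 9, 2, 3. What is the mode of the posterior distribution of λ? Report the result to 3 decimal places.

λ̂_MAP = 5.500

Σxᵢ = 7+10+5+3+10+9+2+3 = 49, with n = 8.
Posterior ∝ λ^6e^(−2λ) · λ^49e^(−8λ) = λ^55e^(−10λ), i.e. Gamma(shape=56, rate=10).
The mode of a Gamma(a, b) with a ≥ 1 (shape–rate) is (a−1)/b = 55/10 ≈ 5.500.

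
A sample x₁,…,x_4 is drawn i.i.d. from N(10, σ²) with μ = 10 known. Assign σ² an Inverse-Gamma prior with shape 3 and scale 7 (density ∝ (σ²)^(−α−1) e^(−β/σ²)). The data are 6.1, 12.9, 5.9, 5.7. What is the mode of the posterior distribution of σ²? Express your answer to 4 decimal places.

Sum of squared deviations about the known mean: SS = (6.1−10)² + (12.9−10)² + (5.9−10)² + (5.7−10)² = 58.92.
The Normal likelihood contributes (σ²)^(−n/2) exp(−SS/(2σ²)), so the posterior is Inverse-Gamma(α + n/2, β + SS/2) = Inverse-Gamma(5, 36.46).
The mode of Inverse-Gamma(a, b) is b/(a+1) = 36.46/6 ≈ 6.0767.

σ̂²_MAP = 6.0767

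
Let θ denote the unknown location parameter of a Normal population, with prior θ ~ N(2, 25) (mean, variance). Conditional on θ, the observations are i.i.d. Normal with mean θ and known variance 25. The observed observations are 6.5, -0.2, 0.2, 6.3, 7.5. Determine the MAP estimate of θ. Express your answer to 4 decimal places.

n = 5; x̄ = (6.5 + (-0.2) + 0.2 + 6.3 + 7.5)/5 = 20.3/5 = 4.06.
For a Normal prior and Normal likelihood with known variance, the posterior is Normal; its mode equals its mean, the precision-weighted average.
Prior precision 1/σ₀² = 1/25 = 0.04; data precision n/σ² = 5/25 = 0.2.
θ̂ = (0.04·2 + 0.2·4.06) / (0.04 + 0.2) = 0.892/0.24 = 223/60 ≈ 3.7167.

θ̂_MAP = 3.7167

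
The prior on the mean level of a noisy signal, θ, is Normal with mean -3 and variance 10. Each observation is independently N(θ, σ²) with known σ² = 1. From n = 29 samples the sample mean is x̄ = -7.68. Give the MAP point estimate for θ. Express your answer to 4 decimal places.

n = 29, x̄ = -7.68.
For a Normal prior and Normal likelihood with known variance, the posterior is Normal; its mode equals its mean, the precision-weighted average.
Prior precision 1/σ₀² = 1/10 = 0.1; data precision n/σ² = 29/1 = 29.
θ̂ = (0.1·(-3) + 29·(-7.68)) / (0.1 + 29) = (-223.02)/29.1 = -3717/485 ≈ -7.6639.

θ̂_MAP = -7.6639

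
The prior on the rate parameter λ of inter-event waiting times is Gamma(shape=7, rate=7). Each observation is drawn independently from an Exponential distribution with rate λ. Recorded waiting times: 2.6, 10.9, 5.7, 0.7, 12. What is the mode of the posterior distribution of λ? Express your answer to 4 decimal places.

λ̂_MAP = 0.2828

The Exponential(rate=λ) likelihood is ∝ λ^n e^(−λΣtᵢ). Here n = 5 and Σtᵢ = 2.6 + 10.9 + 5.7 + 0.7 + 12 = 31.9.
Posterior ∝ λ^6e^(−7λ) · λ^5e^(−31.9λ) = λ^11e^(−38.9λ), i.e. Gamma(12, 38.9).
Mode = (a−1)/b = 11/38.9 ≈ 0.2828.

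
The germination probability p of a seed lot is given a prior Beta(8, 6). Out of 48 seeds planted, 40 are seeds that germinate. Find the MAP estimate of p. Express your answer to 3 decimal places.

p̂_MAP = 0.783

Prior: Beta(8, 6).
Data: 40 successes in 48 trials. The binomial likelihood contributes p^40(1−p)^8, so the posterior is Beta(8+40, 6+8) = Beta(48, 14).
For Beta(a, b) with a, b > 1 the mode is (a−1)/(a+b−2) = 47/60 ≈ 0.783.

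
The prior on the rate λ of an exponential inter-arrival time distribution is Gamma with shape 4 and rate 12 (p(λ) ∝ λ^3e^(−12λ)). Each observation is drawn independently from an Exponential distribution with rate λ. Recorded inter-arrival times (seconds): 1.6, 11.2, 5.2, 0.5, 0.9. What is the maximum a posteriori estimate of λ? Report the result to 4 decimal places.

λ̂_MAP = 0.2548

The Exponential(rate=λ) likelihood is ∝ λ^n e^(−λΣtᵢ). Here n = 5 and Σtᵢ = 1.6 + 11.2 + 5.2 + 0.5 + 0.9 = 19.4.
Posterior ∝ λ^3e^(−12λ) · λ^5e^(−19.4λ) = λ^8e^(−31.4λ), i.e. Gamma(9, 31.4).
Mode = (a−1)/b = 8/31.4 ≈ 0.2548.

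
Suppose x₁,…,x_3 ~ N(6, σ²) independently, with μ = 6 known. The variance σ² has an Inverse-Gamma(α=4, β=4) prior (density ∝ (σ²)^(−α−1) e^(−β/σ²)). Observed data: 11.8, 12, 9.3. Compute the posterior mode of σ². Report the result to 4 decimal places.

σ̂²_MAP = 6.8100

Sum of squared deviations about the known mean: SS = (11.8−6)² + (12−6)² + (9.3−6)² = 80.53.
The Normal likelihood contributes (σ²)^(−n/2) exp(−SS/(2σ²)), so the posterior is Inverse-Gamma(α + n/2, β + SS/2) = Inverse-Gamma(5.5, 44.265).
The mode of Inverse-Gamma(a, b) is b/(a+1) = 44.265/6.5 ≈ 6.8100.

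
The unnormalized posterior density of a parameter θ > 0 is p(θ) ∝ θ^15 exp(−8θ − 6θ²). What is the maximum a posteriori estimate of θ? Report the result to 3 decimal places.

θ̂_MAP = 0.833

ℓ'(θ) = 15/θ − 8 − 12θ. Setting this to zero and multiplying by θ: 12θ² + 8θ − 15 = 0.
θ = (−8 + √(8² + 4·12·15)) / (2·12) = (−8 + √784) / 24 = (−8 + 28)/24 = 5/6.
ℓ''(θ) = −15/θ² − 12 < 0, confirming a maximum.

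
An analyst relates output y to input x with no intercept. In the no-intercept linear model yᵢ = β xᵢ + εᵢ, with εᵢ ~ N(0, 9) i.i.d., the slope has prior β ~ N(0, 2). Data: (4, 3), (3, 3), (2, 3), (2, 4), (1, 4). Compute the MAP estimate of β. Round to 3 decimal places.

β̂_MAP = 1.013

log p(β | y) = −Σ(yᵢ − βxᵢ)²/(2·9) − β²/(2·2) + const.
Setting the derivative to zero: Σxᵢ(yᵢ − βxᵢ)/9 − β/2 = 0, so β = Σxᵢyᵢ / (Σxᵢ² + σ²/τ²).
Σxᵢyᵢ = 4·3 + 3·3 + 2·3 + 2·4 + 1·4 = 39; Σxᵢ² = 34; σ²/τ² = 4.5.
β̂_MAP = 39 / (34 + 4.5) = 39/38.5 ≈ 1.013.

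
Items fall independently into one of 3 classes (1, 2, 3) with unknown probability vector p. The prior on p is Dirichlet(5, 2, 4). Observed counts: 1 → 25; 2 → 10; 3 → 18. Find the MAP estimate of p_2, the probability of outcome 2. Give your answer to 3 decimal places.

MAP estimate: 0.180

The posterior is Dirichlet(αᵢ + nᵢ) = Dirichlet(30, 12, 22).
For a Dirichlet(a₁,…,a_K) with all aᵢ > 1, the mode has j-th component (aⱼ − 1)/(Σaᵢ − K).
Here Σaᵢ = 64 and K = 3, so p_2 = (12 − 1)/(64 − 3) = 11/61 ≈ 0.180.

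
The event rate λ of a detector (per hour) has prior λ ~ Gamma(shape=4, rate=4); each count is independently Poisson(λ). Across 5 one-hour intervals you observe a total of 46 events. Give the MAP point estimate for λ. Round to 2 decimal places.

λ̂_MAP = 5.44

Σxᵢ = 46, n = 5.
Posterior ∝ λ^3e^(−4λ) · λ^46e^(−5λ) = λ^49e^(−9λ), i.e. Gamma(shape=50, rate=9).
The mode of a Gamma(a, b) with a ≥ 1 (shape–rate) is (a−1)/b = 49/9 ≈ 5.44.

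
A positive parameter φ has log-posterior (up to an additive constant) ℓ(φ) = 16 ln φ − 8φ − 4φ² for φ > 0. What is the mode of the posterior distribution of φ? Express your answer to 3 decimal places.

ℓ'(φ) = 16/φ − 8 − 8φ. Setting this to zero and multiplying by φ: 8φ² + 8φ − 16 = 0.
φ = (−8 + √(8² + 4·8·16)) / (2·8) = (−8 + √576) / 16 = (−8 + 24)/16 = 1.
ℓ''(φ) = −16/φ² − 8 < 0, confirming a maximum.

φ̂_MAP = 1.000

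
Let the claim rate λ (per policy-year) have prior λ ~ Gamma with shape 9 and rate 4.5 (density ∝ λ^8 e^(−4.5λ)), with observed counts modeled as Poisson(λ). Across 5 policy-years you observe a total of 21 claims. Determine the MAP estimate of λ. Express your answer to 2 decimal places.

λ̂_MAP = 3.05

Σxᵢ = 21, n = 5.
Posterior ∝ λ^8e^(−4.5λ) · λ^21e^(−5λ) = λ^29e^(−9.5λ), i.e. Gamma(shape=30, rate=9.5).
The mode of a Gamma(a, b) with a ≥ 1 (shape–rate) is (a−1)/b = 29/9.5 ≈ 3.05.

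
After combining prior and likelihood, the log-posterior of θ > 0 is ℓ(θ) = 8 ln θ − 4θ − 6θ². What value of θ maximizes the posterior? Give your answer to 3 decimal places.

ℓ'(θ) = 8/θ − 4 − 12θ. Setting this to zero and multiplying by θ: 12θ² + 4θ − 8 = 0.
θ = (−4 + √(4² + 4·12·8)) / (2·12) = (−4 + √400) / 24 = (−4 + 20)/24 = 2/3.
ℓ''(θ) = −8/θ² − 12 < 0, confirming a maximum.

θ̂_MAP = 0.667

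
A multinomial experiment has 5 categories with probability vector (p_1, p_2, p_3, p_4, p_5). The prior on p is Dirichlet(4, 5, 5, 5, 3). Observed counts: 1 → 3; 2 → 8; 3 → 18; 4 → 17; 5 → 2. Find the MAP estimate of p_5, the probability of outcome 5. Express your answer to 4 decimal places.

MAP estimate: 0.0615

The posterior is Dirichlet(αᵢ + nᵢ) = Dirichlet(7, 13, 23, 22, 5).
For a Dirichlet(a₁,…,a_K) with all aᵢ > 1, the mode has j-th component (aⱼ − 1)/(Σaᵢ − K).
Here Σaᵢ = 70 and K = 5, so p_5 = (5 − 1)/(70 − 5) = 4/65 ≈ 0.0615.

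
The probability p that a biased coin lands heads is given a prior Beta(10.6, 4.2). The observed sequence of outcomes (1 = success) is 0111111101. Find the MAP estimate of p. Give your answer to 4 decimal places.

Prior: Beta(10.6, 4.2).
Data: 8 successes in 10 trials (from the sequence). The binomial likelihood contributes p^8(1−p)^2, so the posterior is Beta(10.6+8, 4.2+2) = Beta(18.6, 6.2).
For Beta(a, b) with a, b > 1 the mode is (a−1)/(a+b−2) = 17.6/22.8 ≈ 0.7719.

p̂_MAP = 0.7719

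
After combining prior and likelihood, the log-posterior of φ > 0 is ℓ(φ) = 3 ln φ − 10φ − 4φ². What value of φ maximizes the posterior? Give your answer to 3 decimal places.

φ̂_MAP = 0.250

ℓ'(φ) = 3/φ − 10 − 8φ. Setting this to zero and multiplying by φ: 8φ² + 10φ − 3 = 0.
φ = (−10 + √(10² + 4·8·3)) / (2·8) = (−10 + √196) / 16 = (−10 + 14)/16 = 1/4.
ℓ''(φ) = −3/φ² − 8 < 0, confirming a maximum.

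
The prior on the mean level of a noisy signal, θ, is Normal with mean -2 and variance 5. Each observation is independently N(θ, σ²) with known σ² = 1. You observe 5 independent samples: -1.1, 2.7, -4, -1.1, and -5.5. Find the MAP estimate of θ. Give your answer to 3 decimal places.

n = 5; x̄ = ((-1.1) + 2.7 + (-4) + (-1.1) + (-5.5))/5 = -9/5 = -1.8.
For a Normal prior and Normal likelihood with known variance, the posterior is Normal; its mode equals its mean, the precision-weighted average.
Prior precision 1/σ₀² = 1/5 = 0.2; data precision n/σ² = 5/1 = 5.
θ̂ = (0.2·(-2) + 5·(-1.8)) / (0.2 + 5) = (-9.4)/5.2 = -47/26 ≈ -1.808.

θ̂_MAP = -1.808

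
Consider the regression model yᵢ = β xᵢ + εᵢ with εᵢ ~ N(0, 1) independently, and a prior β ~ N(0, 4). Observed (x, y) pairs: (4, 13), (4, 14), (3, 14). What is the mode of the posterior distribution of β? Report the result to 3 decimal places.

β̂_MAP = 3.636

log p(β | y) = −Σ(yᵢ − βxᵢ)²/(2·1) − β²/(2·4) + const.
Setting the derivative to zero: Σxᵢ(yᵢ − βxᵢ)/1 − β/4 = 0, so β = Σxᵢyᵢ / (Σxᵢ² + σ²/τ²).
Σxᵢyᵢ = 4·13 + 4·14 + 3·14 = 150; Σxᵢ² = 41; σ²/τ² = 0.25.
β̂_MAP = 150 / (41 + 0.25) = 150/41.25 ≈ 3.636.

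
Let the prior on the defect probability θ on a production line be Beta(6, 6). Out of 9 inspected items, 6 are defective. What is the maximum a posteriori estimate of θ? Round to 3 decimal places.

Prior: Beta(6, 6).
Data: 6 successes in 9 trials. The binomial likelihood contributes θ^6(1−θ)^3, so the posterior is Beta(6+6, 6+3) = Beta(12, 9).
For Beta(a, b) with a, b > 1 the mode is (a−1)/(a+b−2) = 11/19 ≈ 0.579.

θ̂_MAP = 0.579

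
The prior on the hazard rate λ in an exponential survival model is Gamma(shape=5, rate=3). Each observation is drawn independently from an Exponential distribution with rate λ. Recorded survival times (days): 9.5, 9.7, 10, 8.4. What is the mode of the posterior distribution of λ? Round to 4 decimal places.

λ̂_MAP = 0.1970

The Exponential(rate=λ) likelihood is ∝ λ^n e^(−λΣtᵢ). Here n = 4 and Σtᵢ = 9.5 + 9.7 + 10 + 8.4 = 37.6.
Posterior ∝ λ^4e^(−3λ) · λ^4e^(−37.6λ) = λ^8e^(−40.6λ), i.e. Gamma(9, 40.6).
Mode = (a−1)/b = 8/40.6 ≈ 0.1970.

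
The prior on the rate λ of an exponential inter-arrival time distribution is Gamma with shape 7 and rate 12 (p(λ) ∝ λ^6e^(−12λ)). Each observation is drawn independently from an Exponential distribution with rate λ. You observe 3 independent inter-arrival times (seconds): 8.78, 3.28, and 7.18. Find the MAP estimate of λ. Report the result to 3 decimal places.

The Exponential(rate=λ) likelihood is ∝ λ^n e^(−λΣtᵢ). Here n = 3 and Σtᵢ = 8.78 + 3.28 + 7.18 = 19.24.
Posterior ∝ λ^6e^(−12λ) · λ^3e^(−19.24λ) = λ^9e^(−31.24λ), i.e. Gamma(10, 31.24).
Mode = (a−1)/b = 9/31.24 ≈ 0.288.

λ̂_MAP = 0.288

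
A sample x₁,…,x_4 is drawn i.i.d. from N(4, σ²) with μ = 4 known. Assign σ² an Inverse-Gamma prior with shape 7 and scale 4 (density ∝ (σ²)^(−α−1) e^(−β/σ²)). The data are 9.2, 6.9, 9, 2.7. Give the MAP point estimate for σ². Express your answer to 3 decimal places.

σ̂²_MAP = 3.507

Sum of squared deviations about the known mean: SS = (9.2−4)² + (6.9−4)² + (9−4)² + (2.7−4)² = 62.14.
The Normal likelihood contributes (σ²)^(−n/2) exp(−SS/(2σ²)), so the posterior is Inverse-Gamma(α + n/2, β + SS/2) = Inverse-Gamma(9, 35.07).
The mode of Inverse-Gamma(a, b) is b/(a+1) = 35.07/10 ≈ 3.507.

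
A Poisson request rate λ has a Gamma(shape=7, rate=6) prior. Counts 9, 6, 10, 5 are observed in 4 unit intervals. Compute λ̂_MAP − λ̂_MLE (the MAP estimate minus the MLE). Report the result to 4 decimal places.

Σxᵢ = 30. Posterior is Gamma(37, 10); MAP = (37−1)/10 = 36/10 ≈ 3.60000.
MLE = x̄ = 30/4 ≈ 7.50000.
Difference = 36/10 − 30/4 = -39/10 ≈ -3.9000.

MAP − MLE = -3.9000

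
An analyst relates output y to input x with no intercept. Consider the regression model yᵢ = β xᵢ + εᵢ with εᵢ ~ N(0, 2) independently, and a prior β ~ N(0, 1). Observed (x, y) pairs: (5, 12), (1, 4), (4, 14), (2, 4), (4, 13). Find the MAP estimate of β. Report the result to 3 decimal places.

log p(β | y) = −Σ(yᵢ − βxᵢ)²/(2·2) − β²/(2·1) + const.
Setting the derivative to zero: Σxᵢ(yᵢ − βxᵢ)/2 − β/1 = 0, so β = Σxᵢyᵢ / (Σxᵢ² + σ²/τ²).
Σxᵢyᵢ = 5·12 + 1·4 + 4·14 + 2·4 + 4·13 = 180; Σxᵢ² = 62; σ²/τ² = 2.
β̂_MAP = 180 / (62 + 2) = 180/64 ≈ 2.813.

β̂_MAP = 2.813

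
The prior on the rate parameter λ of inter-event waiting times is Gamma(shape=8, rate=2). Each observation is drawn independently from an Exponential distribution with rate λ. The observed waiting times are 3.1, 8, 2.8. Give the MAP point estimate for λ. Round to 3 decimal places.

The Exponential(rate=λ) likelihood is ∝ λ^n e^(−λΣtᵢ). Here n = 3 and Σtᵢ = 3.1 + 8 + 2.8 = 13.9.
Posterior ∝ λ^7e^(−2λ) · λ^3e^(−13.9λ) = λ^10e^(−15.9λ), i.e. Gamma(11, 15.9).
Mode = (a−1)/b = 10/15.9 ≈ 0.629.

λ̂_MAP = 0.629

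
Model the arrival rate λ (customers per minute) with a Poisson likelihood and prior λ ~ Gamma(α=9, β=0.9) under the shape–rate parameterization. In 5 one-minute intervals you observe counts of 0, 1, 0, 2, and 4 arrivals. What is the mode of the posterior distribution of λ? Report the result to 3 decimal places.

λ̂_MAP = 2.542

Σxᵢ = 0+1+0+2+4 = 7, with n = 5.
Posterior ∝ λ^8e^(−0.9λ) · λ^7e^(−5λ) = λ^15e^(−5.9λ), i.e. Gamma(shape=16, rate=5.9).
The mode of a Gamma(a, b) with a ≥ 1 (shape–rate) is (a−1)/b = 15/5.9 ≈ 2.542.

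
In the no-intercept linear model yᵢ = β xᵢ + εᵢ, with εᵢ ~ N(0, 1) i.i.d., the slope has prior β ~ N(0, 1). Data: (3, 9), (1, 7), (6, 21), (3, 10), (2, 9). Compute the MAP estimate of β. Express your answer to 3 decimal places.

β̂_MAP = 3.467

log p(β | y) = −Σ(yᵢ − βxᵢ)²/(2·1) − β²/(2·1) + const.
Setting the derivative to zero: Σxᵢ(yᵢ − βxᵢ)/1 − β/1 = 0, so β = Σxᵢyᵢ / (Σxᵢ² + σ²/τ²).
Σxᵢyᵢ = 3·9 + 1·7 + 6·21 + 3·10 + 2·9 = 208; Σxᵢ² = 59; σ²/τ² = 1.
β̂_MAP = 208 / (59 + 1) = 208/60 ≈ 3.467.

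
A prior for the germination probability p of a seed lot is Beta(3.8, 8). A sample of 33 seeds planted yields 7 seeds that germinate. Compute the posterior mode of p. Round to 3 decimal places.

p̂_MAP = 0.229

Prior: Beta(3.8, 8).
Data: 7 successes in 33 trials. The binomial likelihood contributes p^7(1−p)^26, so the posterior is Beta(3.8+7, 8+26) = Beta(10.8, 34).
For Beta(a, b) with a, b > 1 the mode is (a−1)/(a+b−2) = 9.8/42.8 ≈ 0.229.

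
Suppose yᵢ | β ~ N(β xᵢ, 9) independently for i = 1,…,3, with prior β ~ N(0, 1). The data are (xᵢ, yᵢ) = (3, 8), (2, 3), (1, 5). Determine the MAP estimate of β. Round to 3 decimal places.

log p(β | y) = −Σ(yᵢ − βxᵢ)²/(2·9) − β²/(2·1) + const.
Setting the derivative to zero: Σxᵢ(yᵢ − βxᵢ)/9 − β/1 = 0, so β = Σxᵢyᵢ / (Σxᵢ² + σ²/τ²).
Σxᵢyᵢ = 3·8 + 2·3 + 1·5 = 35; Σxᵢ² = 14; σ²/τ² = 9.
β̂_MAP = 35 / (14 + 9) = 35/23 ≈ 1.522.

β̂_MAP = 1.522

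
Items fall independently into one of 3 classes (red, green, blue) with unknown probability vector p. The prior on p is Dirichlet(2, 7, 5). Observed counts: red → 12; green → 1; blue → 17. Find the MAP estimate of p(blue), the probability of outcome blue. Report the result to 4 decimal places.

MAP estimate of p(blue) = 0.5122

The posterior is Dirichlet(αᵢ + nᵢ) = Dirichlet(14, 8, 22).
For a Dirichlet(a₁,…,a_K) with all aᵢ > 1, the mode has j-th component (aⱼ − 1)/(Σaᵢ − K).
Here Σaᵢ = 44 and K = 3, so p(blue) = (22 − 1)/(44 − 3) = 21/41 ≈ 0.5122.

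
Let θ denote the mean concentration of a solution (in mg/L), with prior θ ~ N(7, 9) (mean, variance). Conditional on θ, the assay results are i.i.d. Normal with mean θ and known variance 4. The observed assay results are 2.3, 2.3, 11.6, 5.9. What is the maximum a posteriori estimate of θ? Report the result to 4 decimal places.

n = 4; x̄ = (2.3 + 2.3 + 11.6 + 5.9)/4 = 22.1/4 = 5.525.
For a Normal prior and Normal likelihood with known variance, the posterior is Normal; its mode equals its mean, the precision-weighted average.
Prior precision 1/σ₀² = 1/9; data precision n/σ² = 4/4 = 1.
θ̂ = ((1/9)·7 + 1·5.525) / (1/9 + 1) = (2269/360)/(10/9) = 5.6725.

θ̂_MAP = 5.6725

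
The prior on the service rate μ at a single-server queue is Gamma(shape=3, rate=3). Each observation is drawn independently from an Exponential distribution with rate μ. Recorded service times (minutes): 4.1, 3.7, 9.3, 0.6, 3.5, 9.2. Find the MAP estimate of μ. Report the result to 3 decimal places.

μ̂_MAP = 0.240

The Exponential(rate=μ) likelihood is ∝ μ^n e^(−μΣtᵢ). Here n = 6 and Σtᵢ = 4.1 + 3.7 + 9.3 + 0.6 + 3.5 + 9.2 = 30.4.
Posterior ∝ μ^2e^(−3μ) · μ^6e^(−30.4μ) = μ^8e^(−33.4μ), i.e. Gamma(9, 33.4).
Mode = (a−1)/b = 8/33.4 ≈ 0.240.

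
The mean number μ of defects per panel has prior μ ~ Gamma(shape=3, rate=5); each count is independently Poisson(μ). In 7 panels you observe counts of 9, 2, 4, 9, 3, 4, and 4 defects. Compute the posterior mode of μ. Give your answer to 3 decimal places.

μ̂_MAP = 3.083

Σxᵢ = 9+2+4+9+3+4+4 = 35, with n = 7.
Posterior ∝ μ^2e^(−5μ) · μ^35e^(−7μ) = μ^37e^(−12μ), i.e. Gamma(shape=38, rate=12).
The mode of a Gamma(a, b) with a ≥ 1 (shape–rate) is (a−1)/b = 37/12 ≈ 3.083.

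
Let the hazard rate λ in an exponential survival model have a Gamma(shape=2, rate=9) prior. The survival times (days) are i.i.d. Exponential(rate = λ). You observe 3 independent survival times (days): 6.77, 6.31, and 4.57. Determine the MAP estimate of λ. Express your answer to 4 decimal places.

λ̂_MAP = 0.1501

The Exponential(rate=λ) likelihood is ∝ λ^n e^(−λΣtᵢ). Here n = 3 and Σtᵢ = 6.77 + 6.31 + 4.57 = 17.65.
Posterior ∝ λe^(−9λ) · λ^3e^(−17.65λ) = λ^4e^(−26.65λ), i.e. Gamma(5, 26.65).
Mode = (a−1)/b = 4/26.65 ≈ 0.1501.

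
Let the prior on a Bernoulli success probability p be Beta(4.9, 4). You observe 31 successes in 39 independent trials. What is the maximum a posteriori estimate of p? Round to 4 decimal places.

p̂_MAP = 0.7603

Prior: Beta(4.9, 4).
Data: 31 successes in 39 trials. The binomial likelihood contributes p^31(1−p)^8, so the posterior is Beta(4.9+31, 4+8) = Beta(35.9, 12).
For Beta(a, b) with a, b > 1 the mode is (a−1)/(a+b−2) = 34.9/45.9 ≈ 0.7603.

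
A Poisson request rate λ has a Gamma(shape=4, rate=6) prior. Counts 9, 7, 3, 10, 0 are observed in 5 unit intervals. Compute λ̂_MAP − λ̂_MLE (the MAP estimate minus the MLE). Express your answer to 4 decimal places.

Σxᵢ = 29. Posterior is Gamma(33, 11); MAP = (33−1)/11 = 32/11 ≈ 2.90909.
MLE = x̄ = 29/5 ≈ 5.80000.
Difference = 32/11 − 29/5 = -159/55 ≈ -2.8909.

MAP − MLE = -2.8909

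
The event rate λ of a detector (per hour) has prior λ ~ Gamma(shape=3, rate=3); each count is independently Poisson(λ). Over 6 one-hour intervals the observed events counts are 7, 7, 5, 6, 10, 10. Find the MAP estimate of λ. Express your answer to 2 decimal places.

λ̂_MAP = 5.22

Σxᵢ = 7+7+5+6+10+10 = 45, with n = 6.
Posterior ∝ λ^2e^(−3λ) · λ^45e^(−6λ) = λ^47e^(−9λ), i.e. Gamma(shape=48, rate=9).
The mode of a Gamma(a, b) with a ≥ 1 (shape–rate) is (a−1)/b = 47/9 ≈ 5.22.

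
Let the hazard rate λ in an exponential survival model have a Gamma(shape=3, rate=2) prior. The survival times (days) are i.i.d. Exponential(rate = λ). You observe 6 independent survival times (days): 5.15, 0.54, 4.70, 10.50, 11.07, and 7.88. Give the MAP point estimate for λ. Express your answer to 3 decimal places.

λ̂_MAP = 0.191

The Exponential(rate=λ) likelihood is ∝ λ^n e^(−λΣtᵢ). Here n = 6 and Σtᵢ = 5.15 + 0.54 + 4.70 + 10.50 + 11.07 + 7.88 = 39.84.
Posterior ∝ λ^2e^(−2λ) · λ^6e^(−39.84λ) = λ^8e^(−41.84λ), i.e. Gamma(9, 41.84).
Mode = (a−1)/b = 8/41.84 ≈ 0.191.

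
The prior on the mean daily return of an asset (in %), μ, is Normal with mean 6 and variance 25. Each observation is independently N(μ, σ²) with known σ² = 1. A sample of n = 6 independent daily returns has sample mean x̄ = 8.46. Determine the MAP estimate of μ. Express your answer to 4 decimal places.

μ̂_MAP = 8.4437

n = 6, x̄ = 8.46.
For a Normal prior and Normal likelihood with known variance, the posterior is Normal; its mode equals its mean, the precision-weighted average.
Prior precision 1/σ₀² = 1/25 = 0.04; data precision n/σ² = 6/1 = 6.
μ̂ = (0.04·6 + 6·8.46) / (0.04 + 6) = 51/6.04 = 1275/151 ≈ 8.4437.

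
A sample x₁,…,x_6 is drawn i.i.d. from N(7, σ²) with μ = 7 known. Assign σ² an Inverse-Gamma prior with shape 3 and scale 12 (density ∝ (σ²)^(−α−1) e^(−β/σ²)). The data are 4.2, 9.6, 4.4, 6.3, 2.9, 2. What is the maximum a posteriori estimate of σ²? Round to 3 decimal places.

σ̂²_MAP = 6.261

Sum of squared deviations about the known mean: SS = (4.2−7)² + (9.6−7)² + (4.4−7)² + (6.3−7)² + (2.9−7)² + (2−7)² = 63.66.
The Normal likelihood contributes (σ²)^(−n/2) exp(−SS/(2σ²)), so the posterior is Inverse-Gamma(α + n/2, β + SS/2) = Inverse-Gamma(6, 43.83).
The mode of Inverse-Gamma(a, b) is b/(a+1) = 43.83/7 ≈ 6.261.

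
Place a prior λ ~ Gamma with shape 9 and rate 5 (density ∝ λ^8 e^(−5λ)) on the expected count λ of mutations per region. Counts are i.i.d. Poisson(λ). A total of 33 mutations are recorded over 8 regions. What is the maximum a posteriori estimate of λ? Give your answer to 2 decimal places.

λ̂_MAP = 3.15

Σxᵢ = 33, n = 8.
Posterior ∝ λ^8e^(−5λ) · λ^33e^(−8λ) = λ^41e^(−13λ), i.e. Gamma(shape=42, rate=13).
The mode of a Gamma(a, b) with a ≥ 1 (shape–rate) is (a−1)/b = 41/13 ≈ 3.15.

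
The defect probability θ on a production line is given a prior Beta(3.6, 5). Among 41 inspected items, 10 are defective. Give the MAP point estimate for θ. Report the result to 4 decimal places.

θ̂_MAP = 0.2647

Prior: Beta(3.6, 5).
Data: 10 successes in 41 trials. The binomial likelihood contributes θ^10(1−θ)^31, so the posterior is Beta(3.6+10, 5+31) = Beta(13.6, 36).
For Beta(a, b) with a, b > 1 the mode is (a−1)/(a+b−2) = 12.6/47.6 ≈ 0.2647.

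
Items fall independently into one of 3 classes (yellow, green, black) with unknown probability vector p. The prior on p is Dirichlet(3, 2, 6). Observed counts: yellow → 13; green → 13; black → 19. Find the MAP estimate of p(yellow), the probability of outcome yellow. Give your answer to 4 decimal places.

MAP estimate of p(yellow) = 0.2830

The posterior is Dirichlet(αᵢ + nᵢ) = Dirichlet(16, 15, 25).
For a Dirichlet(a₁,…,a_K) with all aᵢ > 1, the mode has j-th component (aⱼ − 1)/(Σaᵢ − K).
Here Σaᵢ = 56 and K = 3, so p(yellow) = (16 − 1)/(56 − 3) = 15/53 ≈ 0.2830.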